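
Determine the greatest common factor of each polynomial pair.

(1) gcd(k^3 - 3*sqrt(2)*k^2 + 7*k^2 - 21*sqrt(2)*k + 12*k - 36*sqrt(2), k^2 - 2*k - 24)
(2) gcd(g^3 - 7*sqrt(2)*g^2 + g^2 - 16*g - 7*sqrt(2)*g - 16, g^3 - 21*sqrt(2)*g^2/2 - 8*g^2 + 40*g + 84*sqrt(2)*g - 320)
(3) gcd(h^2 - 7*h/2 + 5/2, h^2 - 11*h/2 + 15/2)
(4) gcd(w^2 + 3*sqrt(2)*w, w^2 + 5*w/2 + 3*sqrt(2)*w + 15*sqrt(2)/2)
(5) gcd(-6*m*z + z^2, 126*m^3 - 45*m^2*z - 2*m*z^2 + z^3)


(1) = gcd((k + 3)*(k + 4)*(k - 3*sqrt(2)), (k - 6)*(k + 4)) = k + 4
(2) = gcd((g + 1)*(g - 8*sqrt(2))*(g + sqrt(2)), (g - 8)*(g - 8*sqrt(2))*(g - 5*sqrt(2)/2)) = g - 8*sqrt(2)
(3) = gcd((h - 5/2)*(h - 1), (h - 3)*(h - 5/2)) = h - 5/2
(4) = gcd(w*(w + 3*sqrt(2)), (w + 5/2)*(w + 3*sqrt(2))) = w + 3*sqrt(2)
(5) = gcd(z*(-6*m + z), (-6*m + z)*(-3*m + z)*(7*m + z)) = -6*m + z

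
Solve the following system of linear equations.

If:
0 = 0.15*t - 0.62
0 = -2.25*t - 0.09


Then:
No Solution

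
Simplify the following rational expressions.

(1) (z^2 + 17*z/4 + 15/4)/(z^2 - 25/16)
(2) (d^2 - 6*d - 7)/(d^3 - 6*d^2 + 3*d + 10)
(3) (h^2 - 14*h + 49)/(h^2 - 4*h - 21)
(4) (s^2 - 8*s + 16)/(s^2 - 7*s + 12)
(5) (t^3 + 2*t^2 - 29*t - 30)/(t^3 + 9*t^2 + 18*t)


(1) = (4*z + 12)/(4*z - 5)
(2) = (d - 7)/(d^2 - 7*d + 10)
(3) = (h - 7)/(h + 3)
(4) = (s - 4)/(s - 3)
(5) = (t^2 - 4*t - 5)/(t^2 + 3*t)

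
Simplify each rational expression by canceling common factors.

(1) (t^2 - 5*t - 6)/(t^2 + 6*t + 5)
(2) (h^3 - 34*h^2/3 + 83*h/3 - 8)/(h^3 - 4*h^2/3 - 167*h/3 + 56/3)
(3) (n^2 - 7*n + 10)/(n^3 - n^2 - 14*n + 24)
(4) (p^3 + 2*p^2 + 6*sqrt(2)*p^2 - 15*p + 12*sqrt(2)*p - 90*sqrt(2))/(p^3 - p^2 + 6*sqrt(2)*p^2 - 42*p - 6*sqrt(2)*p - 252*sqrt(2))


(1) = (t - 6)/(t + 5)
(2) = (h - 3)/(h + 7)
(3) = (n - 5)/(n^2 + n - 12)
(4) = (p^2 + 2*p - 15)/(p^2 - p - 42)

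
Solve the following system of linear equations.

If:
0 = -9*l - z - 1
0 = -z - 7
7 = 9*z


Then:
No Solution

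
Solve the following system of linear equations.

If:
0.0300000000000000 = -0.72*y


Then:
y = -0.04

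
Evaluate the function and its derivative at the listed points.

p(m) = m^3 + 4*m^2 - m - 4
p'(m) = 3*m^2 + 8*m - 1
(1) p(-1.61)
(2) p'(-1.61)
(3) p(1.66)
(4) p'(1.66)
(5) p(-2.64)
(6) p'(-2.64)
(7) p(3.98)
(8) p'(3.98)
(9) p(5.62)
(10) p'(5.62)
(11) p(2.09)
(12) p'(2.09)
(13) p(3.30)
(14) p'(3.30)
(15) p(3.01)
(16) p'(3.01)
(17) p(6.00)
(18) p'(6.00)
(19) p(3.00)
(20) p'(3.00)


(1) = 3.81
(2) = -6.10
(3) = 9.94
(4) = 20.55
(5) = 8.12
(6) = -1.21
(7) = 118.43
(8) = 78.36
(9) = 294.22
(10) = 138.71
(11) = 20.51
(12) = 28.82
(13) = 72.20
(14) = 58.07
(15) = 56.50
(16) = 50.26
(17) = 350.00
(18) = 155.00
(19) = 56.00
(20) = 50.00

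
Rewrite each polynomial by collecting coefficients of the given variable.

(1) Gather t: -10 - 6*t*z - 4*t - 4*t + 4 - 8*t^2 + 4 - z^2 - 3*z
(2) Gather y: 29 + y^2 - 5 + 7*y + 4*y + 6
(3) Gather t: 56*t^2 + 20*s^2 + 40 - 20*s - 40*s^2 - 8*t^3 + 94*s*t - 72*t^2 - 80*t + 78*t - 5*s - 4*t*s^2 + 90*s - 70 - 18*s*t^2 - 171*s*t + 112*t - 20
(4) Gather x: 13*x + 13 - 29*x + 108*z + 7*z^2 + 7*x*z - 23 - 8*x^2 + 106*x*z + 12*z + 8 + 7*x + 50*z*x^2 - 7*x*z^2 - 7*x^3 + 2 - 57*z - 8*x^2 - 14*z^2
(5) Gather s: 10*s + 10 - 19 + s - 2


(1) = -8*t^2 + t*(-6*z - 8) - z^2 - 3*z - 2
(2) = y^2 + 11*y + 30
(3) = -20*s^2 + 65*s - 8*t^3 + t^2*(-18*s - 16) + t*(-4*s^2 - 77*s + 110) - 50
(4) = -7*x^3 + x^2*(50*z - 16) + x*(-7*z^2 + 113*z - 9) - 7*z^2 + 63*z
(5) = 11*s - 11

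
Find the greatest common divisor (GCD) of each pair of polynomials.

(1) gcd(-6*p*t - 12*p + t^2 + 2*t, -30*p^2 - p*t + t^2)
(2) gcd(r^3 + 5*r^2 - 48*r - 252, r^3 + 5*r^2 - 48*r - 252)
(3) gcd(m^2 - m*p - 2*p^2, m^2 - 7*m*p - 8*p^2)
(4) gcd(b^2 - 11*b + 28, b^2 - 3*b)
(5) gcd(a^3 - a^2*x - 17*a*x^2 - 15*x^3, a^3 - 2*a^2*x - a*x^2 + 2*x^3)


(1) = 6*p - t
(2) = r^3 + 5*r^2 - 48*r - 252
(3) = gcd((m - 2*p)*(m + p), (m - 8*p)*(m + p)) = m + p
(4) = 1
(5) = gcd((a - 5*x)*(a + x)*(a + 3*x), (a - 2*x)*(a - x)*(a + x)) = a + x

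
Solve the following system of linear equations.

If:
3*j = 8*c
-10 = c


Then:
c = -10
j = -80/3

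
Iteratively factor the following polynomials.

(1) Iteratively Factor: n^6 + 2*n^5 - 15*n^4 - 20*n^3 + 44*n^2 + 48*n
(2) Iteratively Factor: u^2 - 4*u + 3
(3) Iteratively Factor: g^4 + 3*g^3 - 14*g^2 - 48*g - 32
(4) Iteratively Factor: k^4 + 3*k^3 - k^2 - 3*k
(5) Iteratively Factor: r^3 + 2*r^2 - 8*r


(1) = (n)*(n^5 + 2*n^4 - 15*n^3 - 20*n^2 + 44*n + 48) = n*(n - 2)*(n^4 + 4*n^3 - 7*n^2 - 34*n - 24) = n*(n - 2)*(n + 4)*(n^3 - 7*n - 6) = n*(n - 2)*(n + 1)*(n + 4)*(n^2 - n - 6) = n*(n - 3)*(n - 2)*(n + 1)*(n + 4)*(n + 2)
(2) = (u - 3)*(u - 1)
(3) = (g - 4)*(g^3 + 7*g^2 + 14*g + 8) = (g - 4)*(g + 4)*(g^2 + 3*g + 2) = (g - 4)*(g + 1)*(g + 4)*(g + 2)
(4) = (k + 3)*(k^3 - k) = k*(k + 3)*(k^2 - 1) = k*(k + 1)*(k + 3)*(k - 1)
(5) = (r - 2)*(r^2 + 4*r) = r*(r - 2)*(r + 4)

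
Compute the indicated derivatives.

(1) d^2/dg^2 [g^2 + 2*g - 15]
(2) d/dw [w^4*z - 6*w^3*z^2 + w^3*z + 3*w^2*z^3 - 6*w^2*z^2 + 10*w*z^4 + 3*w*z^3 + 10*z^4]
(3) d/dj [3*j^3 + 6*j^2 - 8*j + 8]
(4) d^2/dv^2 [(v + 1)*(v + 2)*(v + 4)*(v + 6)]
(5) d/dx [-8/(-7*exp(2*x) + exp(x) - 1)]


(1) = 2
(2) = z*(4*w^3 - 18*w^2*z + 3*w^2 + 6*w*z^2 - 12*w*z + 10*z^3 + 3*z^2)
(3) = 9*j^2 + 12*j - 8
(4) = 12*v^2 + 78*v + 112
(5) = (8 - 112*exp(x))*exp(x)/(7*exp(2*x) - exp(x) + 1)^2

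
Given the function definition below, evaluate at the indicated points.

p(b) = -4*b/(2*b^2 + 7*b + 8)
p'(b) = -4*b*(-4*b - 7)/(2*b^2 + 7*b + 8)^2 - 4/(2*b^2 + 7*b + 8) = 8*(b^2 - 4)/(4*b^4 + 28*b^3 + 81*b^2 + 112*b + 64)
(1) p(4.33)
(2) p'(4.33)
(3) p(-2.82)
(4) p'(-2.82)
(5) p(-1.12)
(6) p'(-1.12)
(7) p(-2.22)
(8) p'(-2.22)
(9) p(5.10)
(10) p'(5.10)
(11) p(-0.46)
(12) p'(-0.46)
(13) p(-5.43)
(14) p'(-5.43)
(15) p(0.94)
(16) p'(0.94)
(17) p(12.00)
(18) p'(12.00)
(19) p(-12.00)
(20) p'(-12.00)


(1) = -0.23
(2) = 0.02
(3) = 2.71
(4) = 1.82
(5) = 1.68
(6) = -3.08
(7) = 3.83
(8) = 1.38
(9) = -0.21
(10) = 0.02
(11) = 0.35
(12) = -1.12
(13) = 0.75
(14) = 0.24
(15) = -0.23
(16) = -0.09
(17) = -0.13
(18) = 0.01
(19) = 0.23
(20) = 0.02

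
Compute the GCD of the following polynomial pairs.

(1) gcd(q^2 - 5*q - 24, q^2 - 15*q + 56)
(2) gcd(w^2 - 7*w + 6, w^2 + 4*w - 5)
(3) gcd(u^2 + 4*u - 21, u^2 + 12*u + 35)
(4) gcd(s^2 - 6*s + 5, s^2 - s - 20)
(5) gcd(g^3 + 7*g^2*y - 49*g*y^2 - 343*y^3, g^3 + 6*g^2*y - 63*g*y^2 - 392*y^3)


(1) = gcd((q - 8)*(q + 3), (q - 8)*(q - 7)) = q - 8
(2) = gcd((w - 6)*(w - 1), (w - 1)*(w + 5)) = w - 1
(3) = u + 7
(4) = s - 5
(5) = gcd((g - 7*y)*(g + 7*y)^2, (g - 8*y)*(g + 7*y)^2) = g^2 + 14*g*y + 49*y^2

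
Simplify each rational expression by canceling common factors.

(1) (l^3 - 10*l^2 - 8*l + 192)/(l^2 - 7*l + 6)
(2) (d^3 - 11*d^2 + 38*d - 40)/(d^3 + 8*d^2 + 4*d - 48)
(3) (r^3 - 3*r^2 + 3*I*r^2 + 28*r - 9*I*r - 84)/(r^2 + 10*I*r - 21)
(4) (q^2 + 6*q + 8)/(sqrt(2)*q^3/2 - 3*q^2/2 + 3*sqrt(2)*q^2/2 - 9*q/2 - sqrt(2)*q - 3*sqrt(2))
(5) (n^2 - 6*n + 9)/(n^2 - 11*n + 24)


(1) = (l^2 - 4*l - 32)/(l - 1)
(2) = (d^2 - 9*d + 20)/(d^2 + 10*d + 24)
(3) = (r^2 + r*(-3 - 4*I) + 12*I)/(r + 3*I)
(4) = (2*q^2 + 12*q + 16)/(sqrt(2)*q^3 + q^2*(-3 + 3*sqrt(2)) + q*(-9 - 2*sqrt(2)) - 6*sqrt(2))
(5) = (n - 3)/(n - 8)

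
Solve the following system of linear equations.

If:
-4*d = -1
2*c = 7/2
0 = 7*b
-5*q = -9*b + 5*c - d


Then:
b = 0
c = 7/4
d = 1/4
q = -17/10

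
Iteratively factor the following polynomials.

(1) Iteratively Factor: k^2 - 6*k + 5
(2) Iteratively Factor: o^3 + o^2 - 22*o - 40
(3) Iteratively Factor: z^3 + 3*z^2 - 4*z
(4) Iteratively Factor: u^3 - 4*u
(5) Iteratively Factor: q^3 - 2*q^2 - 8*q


(1) = (k - 1)*(k - 5)
(2) = (o - 5)*(o^2 + 6*o + 8) = (o - 5)*(o + 2)*(o + 4)
(3) = (z)*(z^2 + 3*z - 4) = z*(z - 1)*(z + 4)
(4) = (u + 2)*(u^2 - 2*u) = u*(u + 2)*(u - 2)
(5) = (q)*(q^2 - 2*q - 8) = q*(q - 4)*(q + 2)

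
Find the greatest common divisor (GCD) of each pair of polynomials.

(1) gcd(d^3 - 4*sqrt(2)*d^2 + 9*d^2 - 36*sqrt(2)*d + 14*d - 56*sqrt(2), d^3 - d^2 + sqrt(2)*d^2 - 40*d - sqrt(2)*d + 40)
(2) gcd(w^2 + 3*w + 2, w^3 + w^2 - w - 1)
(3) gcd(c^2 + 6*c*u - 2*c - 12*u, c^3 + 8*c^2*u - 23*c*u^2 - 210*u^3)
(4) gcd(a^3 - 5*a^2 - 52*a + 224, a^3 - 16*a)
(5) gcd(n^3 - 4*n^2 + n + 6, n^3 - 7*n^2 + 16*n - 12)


(1) = d - 4*sqrt(2)
(2) = w + 1
(3) = gcd((c - 2)*(c + 6*u), (c - 5*u)*(c + 6*u)*(c + 7*u)) = c + 6*u
(4) = gcd((a - 8)*(a - 4)*(a + 7), a*(a - 4)*(a + 4)) = a - 4
(5) = gcd((n - 3)*(n - 2)*(n + 1), (n - 3)*(n - 2)^2) = n^2 - 5*n + 6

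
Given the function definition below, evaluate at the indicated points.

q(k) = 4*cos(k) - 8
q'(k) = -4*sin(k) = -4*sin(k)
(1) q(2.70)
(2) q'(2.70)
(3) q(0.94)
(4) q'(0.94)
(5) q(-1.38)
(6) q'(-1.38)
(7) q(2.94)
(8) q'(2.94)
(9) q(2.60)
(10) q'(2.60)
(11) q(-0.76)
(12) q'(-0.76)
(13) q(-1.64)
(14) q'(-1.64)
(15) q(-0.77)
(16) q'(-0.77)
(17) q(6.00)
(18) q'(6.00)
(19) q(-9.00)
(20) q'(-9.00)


(1) = -11.62
(2) = -1.71
(3) = -5.64
(4) = -3.23
(5) = -7.24
(6) = 3.93
(7) = -11.92
(8) = -0.80
(9) = -11.43
(10) = -2.06
(11) = -5.10
(12) = 2.76
(13) = -8.28
(14) = 3.99
(15) = -5.13
(16) = 2.78
(17) = -4.16
(18) = 1.12
(19) = -11.64
(20) = 1.65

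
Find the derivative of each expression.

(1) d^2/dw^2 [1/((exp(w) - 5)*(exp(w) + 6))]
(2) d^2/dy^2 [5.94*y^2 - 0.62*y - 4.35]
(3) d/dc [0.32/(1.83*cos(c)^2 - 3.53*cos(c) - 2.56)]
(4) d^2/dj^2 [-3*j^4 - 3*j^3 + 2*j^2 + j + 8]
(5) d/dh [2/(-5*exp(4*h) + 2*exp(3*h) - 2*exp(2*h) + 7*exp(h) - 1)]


(1) = (4*exp(3*w) + 3*exp(2*w) + 121*exp(w) + 30)*exp(w)/(exp(6*w) + 3*exp(5*w) - 87*exp(4*w) - 179*exp(3*w) + 2610*exp(2*w) + 2700*exp(w) - 27000)
(2) = 11.8800000000000
(3) = (1.1712*cos(c) - 1.1296)*sin(c)/(-1.83*cos(c)^2 + 3.53*cos(c) + 2.56)^2
(4) = -36*j^2 - 18*j + 4
(5) = (40*exp(3*h) - 12*exp(2*h) + 8*exp(h) - 14)*exp(h)/(5*exp(4*h) - 2*exp(3*h) + 2*exp(2*h) - 7*exp(h) + 1)^2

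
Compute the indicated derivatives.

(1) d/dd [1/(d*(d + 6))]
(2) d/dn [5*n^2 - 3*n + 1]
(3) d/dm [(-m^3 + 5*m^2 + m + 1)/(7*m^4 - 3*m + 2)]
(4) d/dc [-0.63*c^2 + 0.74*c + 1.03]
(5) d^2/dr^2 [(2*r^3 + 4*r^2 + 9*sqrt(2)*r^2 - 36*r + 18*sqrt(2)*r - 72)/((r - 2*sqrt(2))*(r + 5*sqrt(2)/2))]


(1) = 2*(-d - 3)/(d^2*(d^2 + 12*d + 36))
(2) = 10*n - 3
(3) = (-(28*m^3 - 3)*(-m^3 + 5*m^2 + m + 1) + (-3*m^2 + 10*m + 1)*(7*m^4 - 3*m + 2))/(7*m^4 - 3*m + 2)^2
(4) = 0.74 - 1.26*c
(5) = 64*(-3*r^3 + 2*sqrt(2)*r^3 - 12*r^2 + 30*sqrt(2)*r^2 - 60*r + 54*sqrt(2)*r - 22 + 90*sqrt(2))/(4*r^6 + 6*sqrt(2)*r^5 - 114*r^4 - 119*sqrt(2)*r^3 + 1140*r^2 + 600*sqrt(2)*r - 4000)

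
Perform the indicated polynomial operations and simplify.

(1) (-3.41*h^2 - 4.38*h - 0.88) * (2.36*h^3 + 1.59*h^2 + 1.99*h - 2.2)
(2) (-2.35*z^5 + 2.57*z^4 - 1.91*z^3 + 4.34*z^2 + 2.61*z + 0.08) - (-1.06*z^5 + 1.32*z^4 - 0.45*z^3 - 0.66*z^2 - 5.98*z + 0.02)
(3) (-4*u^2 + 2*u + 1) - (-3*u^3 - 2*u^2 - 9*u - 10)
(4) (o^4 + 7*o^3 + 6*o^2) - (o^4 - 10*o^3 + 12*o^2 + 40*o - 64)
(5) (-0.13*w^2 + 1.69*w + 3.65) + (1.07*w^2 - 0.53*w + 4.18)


(1) = -8.0476*h^5 - 15.7587*h^4 - 15.8269*h^3 - 2.6134*h^2 + 7.8848*h + 1.936
(2) = -1.29*z^5 + 1.25*z^4 - 1.46*z^3 + 5.0*z^2 + 8.59*z + 0.06
(3) = 3*u^3 - 2*u^2 + 11*u + 11
(4) = 17*o^3 - 6*o^2 - 40*o + 64
(5) = 0.94*w^2 + 1.16*w + 7.83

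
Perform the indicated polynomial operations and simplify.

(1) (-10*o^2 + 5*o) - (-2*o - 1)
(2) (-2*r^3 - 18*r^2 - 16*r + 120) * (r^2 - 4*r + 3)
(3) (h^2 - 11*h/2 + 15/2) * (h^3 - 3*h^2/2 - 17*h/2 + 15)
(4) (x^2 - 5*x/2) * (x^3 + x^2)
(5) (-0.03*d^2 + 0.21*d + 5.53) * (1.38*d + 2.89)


(1) = -10*o^2 + 7*o + 1
(2) = -2*r^5 - 10*r^4 + 50*r^3 + 130*r^2 - 528*r + 360
(3) = h^5 - 7*h^4 + 29*h^3/4 + 101*h^2/2 - 585*h/4 + 225/2
(4) = x^5 - 3*x^4/2 - 5*x^3/2
(5) = -0.0414*d^3 + 0.2031*d^2 + 8.2383*d + 15.9817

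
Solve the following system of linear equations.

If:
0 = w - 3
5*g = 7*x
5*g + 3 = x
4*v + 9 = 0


Then:
g = -7/10
v = -9/4
w = 3
x = -1/2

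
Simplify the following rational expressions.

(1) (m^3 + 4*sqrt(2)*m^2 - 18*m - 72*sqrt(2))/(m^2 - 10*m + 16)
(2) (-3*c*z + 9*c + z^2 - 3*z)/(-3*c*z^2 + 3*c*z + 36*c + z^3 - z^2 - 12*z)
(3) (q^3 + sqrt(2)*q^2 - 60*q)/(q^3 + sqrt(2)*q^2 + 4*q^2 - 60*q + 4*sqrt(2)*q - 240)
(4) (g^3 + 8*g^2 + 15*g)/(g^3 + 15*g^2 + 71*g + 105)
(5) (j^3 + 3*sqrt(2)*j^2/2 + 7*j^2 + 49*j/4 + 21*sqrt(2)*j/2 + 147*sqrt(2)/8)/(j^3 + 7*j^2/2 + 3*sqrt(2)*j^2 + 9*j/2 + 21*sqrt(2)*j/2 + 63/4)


(1) = (m^3 + 4*sqrt(2)*m^2 - 18*m - 72*sqrt(2))/(m^2 - 10*m + 16)
(2) = (z - 3)/(z^2 - z - 12)
(3) = q/(q + 4)
(4) = g/(g + 7)
(5) = (32*j + 112)/(32*j + 48*sqrt(2))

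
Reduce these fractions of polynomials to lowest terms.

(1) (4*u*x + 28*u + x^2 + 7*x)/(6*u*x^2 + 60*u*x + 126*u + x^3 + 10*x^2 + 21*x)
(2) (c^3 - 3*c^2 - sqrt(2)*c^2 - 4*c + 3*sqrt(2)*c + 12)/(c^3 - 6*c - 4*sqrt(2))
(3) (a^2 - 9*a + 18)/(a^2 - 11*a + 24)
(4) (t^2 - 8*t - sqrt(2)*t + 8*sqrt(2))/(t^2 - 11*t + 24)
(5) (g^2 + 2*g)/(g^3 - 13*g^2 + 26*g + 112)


(1) = (4*u + x)/(6*u*x + 18*u + x^2 + 3*x)
(2) = (c - 3)/(c + sqrt(2))
(3) = (a - 6)/(a - 8)
(4) = (t - sqrt(2))/(t - 3)
(5) = g/(g^2 - 15*g + 56)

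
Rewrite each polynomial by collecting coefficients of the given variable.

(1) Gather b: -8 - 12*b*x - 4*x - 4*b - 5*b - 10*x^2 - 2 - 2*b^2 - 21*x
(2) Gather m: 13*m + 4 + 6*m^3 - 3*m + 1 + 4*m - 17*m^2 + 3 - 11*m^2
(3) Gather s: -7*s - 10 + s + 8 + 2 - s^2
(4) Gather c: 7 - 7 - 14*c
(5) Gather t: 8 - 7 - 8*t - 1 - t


(1) = -2*b^2 + b*(-12*x - 9) - 10*x^2 - 25*x - 10
(2) = 6*m^3 - 28*m^2 + 14*m + 8
(3) = -s^2 - 6*s
(4) = -14*c
(5) = -9*t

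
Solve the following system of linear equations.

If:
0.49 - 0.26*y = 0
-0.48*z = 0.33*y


Then:
y = 1.88
z = -1.30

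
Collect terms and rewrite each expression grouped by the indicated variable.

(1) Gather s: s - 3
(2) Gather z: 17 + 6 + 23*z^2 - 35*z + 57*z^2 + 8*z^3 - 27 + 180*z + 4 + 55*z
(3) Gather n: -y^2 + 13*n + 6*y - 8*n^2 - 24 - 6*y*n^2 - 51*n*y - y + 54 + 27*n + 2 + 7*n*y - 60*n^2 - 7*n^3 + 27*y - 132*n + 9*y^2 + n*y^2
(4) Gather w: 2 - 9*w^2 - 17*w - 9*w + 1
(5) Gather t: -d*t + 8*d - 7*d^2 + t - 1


(1) = s - 3
(2) = 8*z^3 + 80*z^2 + 200*z
(3) = -7*n^3 + n^2*(-6*y - 68) + n*(y^2 - 44*y - 92) + 8*y^2 + 32*y + 32
(4) = -9*w^2 - 26*w + 3
(5) = -7*d^2 + 8*d + t*(1 - d) - 1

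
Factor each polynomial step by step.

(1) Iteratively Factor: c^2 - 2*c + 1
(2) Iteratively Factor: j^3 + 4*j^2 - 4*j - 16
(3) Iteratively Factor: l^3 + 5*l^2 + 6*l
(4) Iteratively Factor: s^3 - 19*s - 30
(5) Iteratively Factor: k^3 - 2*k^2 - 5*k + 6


(1) = (c - 1)*(c - 1)
(2) = (j + 2)*(j^2 + 2*j - 8) = (j - 2)*(j + 2)*(j + 4)
(3) = (l)*(l^2 + 5*l + 6) = l*(l + 2)*(l + 3)
(4) = (s + 2)*(s^2 - 2*s - 15) = (s + 2)*(s + 3)*(s - 5)
(5) = (k - 3)*(k^2 + k - 2) = (k - 3)*(k - 1)*(k + 2)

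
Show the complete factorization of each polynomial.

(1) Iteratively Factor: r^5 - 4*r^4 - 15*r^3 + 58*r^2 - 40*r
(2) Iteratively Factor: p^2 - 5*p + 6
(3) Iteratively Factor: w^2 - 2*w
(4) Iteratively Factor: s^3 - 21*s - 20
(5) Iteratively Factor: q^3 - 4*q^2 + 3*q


(1) = (r - 1)*(r^4 - 3*r^3 - 18*r^2 + 40*r) = (r - 1)*(r + 4)*(r^3 - 7*r^2 + 10*r) = (r - 2)*(r - 1)*(r + 4)*(r^2 - 5*r) = r*(r - 2)*(r - 1)*(r + 4)*(r - 5)
(2) = (p - 3)*(p - 2)
(3) = (w - 2)*(w)
(4) = (s - 5)*(s^2 + 5*s + 4) = (s - 5)*(s + 1)*(s + 4)
(5) = (q - 1)*(q^2 - 3*q) = (q - 3)*(q - 1)*(q)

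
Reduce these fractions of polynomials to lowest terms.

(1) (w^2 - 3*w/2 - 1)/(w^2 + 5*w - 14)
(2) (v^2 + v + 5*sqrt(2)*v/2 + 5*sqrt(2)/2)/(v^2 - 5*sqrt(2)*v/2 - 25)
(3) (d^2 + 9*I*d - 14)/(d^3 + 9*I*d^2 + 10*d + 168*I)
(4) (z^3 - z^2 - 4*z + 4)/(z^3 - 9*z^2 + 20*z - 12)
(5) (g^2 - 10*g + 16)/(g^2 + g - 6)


(1) = (2*w + 1)/(2*w + 14)
(2) = (4*v + 4)/(4*v - 20*sqrt(2))
(3) = (d + 2*I)/(d^2 + 2*I*d + 24)
(4) = (z + 2)/(z - 6)
(5) = (g - 8)/(g + 3)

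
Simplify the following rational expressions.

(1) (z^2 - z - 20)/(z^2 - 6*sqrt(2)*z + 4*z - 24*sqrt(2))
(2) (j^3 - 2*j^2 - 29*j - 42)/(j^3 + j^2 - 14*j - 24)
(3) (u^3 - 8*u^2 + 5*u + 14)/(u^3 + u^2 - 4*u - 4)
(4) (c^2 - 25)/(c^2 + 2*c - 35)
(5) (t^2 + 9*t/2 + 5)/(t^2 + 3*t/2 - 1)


(1) = (z - 5)/(z - 6*sqrt(2))
(2) = (j - 7)/(j - 4)
(3) = (u - 7)/(u + 2)
(4) = (c + 5)/(c + 7)
(5) = (2*t + 5)/(2*t - 1)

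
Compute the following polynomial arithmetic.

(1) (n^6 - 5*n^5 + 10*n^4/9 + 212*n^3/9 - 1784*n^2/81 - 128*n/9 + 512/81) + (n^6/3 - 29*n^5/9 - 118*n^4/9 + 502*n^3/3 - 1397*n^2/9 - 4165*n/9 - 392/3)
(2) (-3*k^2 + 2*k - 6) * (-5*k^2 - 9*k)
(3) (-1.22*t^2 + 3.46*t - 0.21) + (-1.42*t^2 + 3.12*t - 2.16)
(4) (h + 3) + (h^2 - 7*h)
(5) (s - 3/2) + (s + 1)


(1) = 4*n^6/3 - 74*n^5/9 - 12*n^4 + 1718*n^3/9 - 14357*n^2/81 - 477*n - 10072/81
(2) = 15*k^4 + 17*k^3 + 12*k^2 + 54*k
(3) = -2.64*t^2 + 6.58*t - 2.37
(4) = h^2 - 6*h + 3
(5) = 2*s - 1/2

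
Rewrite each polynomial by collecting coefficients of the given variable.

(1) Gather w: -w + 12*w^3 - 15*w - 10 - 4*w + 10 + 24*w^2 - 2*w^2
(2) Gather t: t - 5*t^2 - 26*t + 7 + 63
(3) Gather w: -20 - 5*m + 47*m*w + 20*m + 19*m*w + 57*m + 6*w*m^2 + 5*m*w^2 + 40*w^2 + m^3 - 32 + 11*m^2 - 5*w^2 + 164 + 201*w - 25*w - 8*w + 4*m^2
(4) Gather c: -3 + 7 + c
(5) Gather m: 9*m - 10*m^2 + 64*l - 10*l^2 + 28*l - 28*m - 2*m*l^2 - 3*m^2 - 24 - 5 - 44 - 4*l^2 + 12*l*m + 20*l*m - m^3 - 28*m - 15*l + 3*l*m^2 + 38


(1) = 12*w^3 + 22*w^2 - 20*w
(2) = -5*t^2 - 25*t + 70
(3) = m^3 + 15*m^2 + 72*m + w^2*(5*m + 35) + w*(6*m^2 + 66*m + 168) + 112
(4) = c + 4
(5) = -14*l^2 + 77*l - m^3 + m^2*(3*l - 13) + m*(-2*l^2 + 32*l - 47) - 35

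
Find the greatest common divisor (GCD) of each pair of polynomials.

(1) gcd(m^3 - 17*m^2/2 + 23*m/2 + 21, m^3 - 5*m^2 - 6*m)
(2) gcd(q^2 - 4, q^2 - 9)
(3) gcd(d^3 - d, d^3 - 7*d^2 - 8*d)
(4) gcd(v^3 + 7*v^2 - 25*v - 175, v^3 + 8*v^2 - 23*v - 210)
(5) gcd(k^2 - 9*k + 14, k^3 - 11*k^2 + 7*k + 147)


(1) = m^2 - 5*m - 6
(2) = gcd((q - 2)*(q + 2), (q - 3)*(q + 3)) = 1
(3) = gcd(d*(d - 1)*(d + 1), d*(d - 8)*(d + 1)) = d^2 + d
(4) = v^2 + 2*v - 35
(5) = k - 7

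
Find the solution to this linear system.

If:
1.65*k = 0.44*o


Then:
k = 0.266666666666667*o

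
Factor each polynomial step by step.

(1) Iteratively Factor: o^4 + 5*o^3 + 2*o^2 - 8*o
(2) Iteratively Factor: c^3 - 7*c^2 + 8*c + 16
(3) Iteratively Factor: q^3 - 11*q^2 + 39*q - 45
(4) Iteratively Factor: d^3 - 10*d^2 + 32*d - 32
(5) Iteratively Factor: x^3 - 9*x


(1) = (o)*(o^3 + 5*o^2 + 2*o - 8) = o*(o - 1)*(o^2 + 6*o + 8) = o*(o - 1)*(o + 2)*(o + 4)
(2) = (c + 1)*(c^2 - 8*c + 16) = (c - 4)*(c + 1)*(c - 4)
(3) = (q - 3)*(q^2 - 8*q + 15) = (q - 3)^2*(q - 5)
(4) = (d - 4)*(d^2 - 6*d + 8) = (d - 4)^2*(d - 2)
(5) = (x + 3)*(x^2 - 3*x) = (x - 3)*(x + 3)*(x)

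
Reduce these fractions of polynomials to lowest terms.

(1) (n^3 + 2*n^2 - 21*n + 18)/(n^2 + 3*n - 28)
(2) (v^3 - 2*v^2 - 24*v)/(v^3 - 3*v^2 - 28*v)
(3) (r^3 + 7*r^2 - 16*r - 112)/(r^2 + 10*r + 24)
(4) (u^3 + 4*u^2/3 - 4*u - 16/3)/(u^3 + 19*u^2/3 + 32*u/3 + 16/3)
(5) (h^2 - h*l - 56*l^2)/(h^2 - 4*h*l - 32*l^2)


(1) = (n^3 + 2*n^2 - 21*n + 18)/(n^2 + 3*n - 28)
(2) = (v - 6)/(v - 7)
(3) = (r^2 + 3*r - 28)/(r + 6)
(4) = (u^2 - 4)/(u^2 + 5*u + 4)
(5) = (h + 7*l)/(h + 4*l)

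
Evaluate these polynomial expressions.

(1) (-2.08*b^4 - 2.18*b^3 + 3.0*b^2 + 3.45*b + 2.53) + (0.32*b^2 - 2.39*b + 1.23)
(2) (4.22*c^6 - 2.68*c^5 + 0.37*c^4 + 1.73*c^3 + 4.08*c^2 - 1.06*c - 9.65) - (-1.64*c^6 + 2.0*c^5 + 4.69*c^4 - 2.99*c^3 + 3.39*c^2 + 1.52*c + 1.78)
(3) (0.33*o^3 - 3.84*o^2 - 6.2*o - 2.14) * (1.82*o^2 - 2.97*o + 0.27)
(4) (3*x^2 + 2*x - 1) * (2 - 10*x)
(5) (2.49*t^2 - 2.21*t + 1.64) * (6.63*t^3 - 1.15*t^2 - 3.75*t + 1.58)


(1) = -2.08*b^4 - 2.18*b^3 + 3.32*b^2 + 1.06*b + 3.76
(2) = 5.86*c^6 - 4.68*c^5 - 4.32*c^4 + 4.72*c^3 + 0.69*c^2 - 2.58*c - 11.43
(3) = 0.6006*o^5 - 7.9689*o^4 + 0.2099*o^3 + 13.4824*o^2 + 4.6818*o - 0.5778
(4) = -30*x^3 - 14*x^2 + 14*x - 2
(5) = 16.5087*t^5 - 17.5158*t^4 + 4.0772*t^3 + 10.3357*t^2 - 9.6418*t + 2.5912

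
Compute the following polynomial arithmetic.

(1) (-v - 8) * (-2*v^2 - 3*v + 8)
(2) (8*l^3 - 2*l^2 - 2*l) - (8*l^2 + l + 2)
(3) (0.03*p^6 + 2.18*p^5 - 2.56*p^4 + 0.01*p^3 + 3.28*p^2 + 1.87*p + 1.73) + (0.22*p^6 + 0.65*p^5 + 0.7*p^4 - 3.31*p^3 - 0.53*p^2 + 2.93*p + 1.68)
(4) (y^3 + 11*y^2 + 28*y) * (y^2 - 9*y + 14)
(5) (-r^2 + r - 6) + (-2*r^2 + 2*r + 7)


(1) = 2*v^3 + 19*v^2 + 16*v - 64
(2) = 8*l^3 - 10*l^2 - 3*l - 2
(3) = 0.25*p^6 + 2.83*p^5 - 1.86*p^4 - 3.3*p^3 + 2.75*p^2 + 4.8*p + 3.41
(4) = y^5 + 2*y^4 - 57*y^3 - 98*y^2 + 392*y
(5) = -3*r^2 + 3*r + 1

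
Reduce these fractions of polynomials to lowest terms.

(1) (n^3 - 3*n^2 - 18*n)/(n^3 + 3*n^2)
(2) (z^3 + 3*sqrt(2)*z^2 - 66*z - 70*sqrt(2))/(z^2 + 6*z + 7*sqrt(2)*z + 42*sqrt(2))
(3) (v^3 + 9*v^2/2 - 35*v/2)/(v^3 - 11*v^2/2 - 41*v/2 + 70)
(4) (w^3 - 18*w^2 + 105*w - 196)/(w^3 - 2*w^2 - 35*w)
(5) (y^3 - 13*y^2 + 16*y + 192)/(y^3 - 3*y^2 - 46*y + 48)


(1) = (n - 6)/n
(2) = (z^2 - 4*sqrt(2)*z - 10)/(z + 6)
(3) = (v^2 + 7*v)/(v^2 - 3*v - 28)
(4) = (w^2 - 11*w + 28)/(w^2 + 5*w)
(5) = (y^2 - 5*y - 24)/(y^2 + 5*y - 6)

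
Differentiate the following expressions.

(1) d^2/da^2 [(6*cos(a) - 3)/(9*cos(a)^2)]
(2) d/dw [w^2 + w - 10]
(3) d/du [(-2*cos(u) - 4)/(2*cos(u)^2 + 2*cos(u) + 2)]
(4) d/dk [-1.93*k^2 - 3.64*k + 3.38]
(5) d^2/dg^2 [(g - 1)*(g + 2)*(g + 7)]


(1) = (5*cos(a) + 4*cos(2*a) - cos(3*a) - 8)/(6*cos(a)^4)
(2) = 2*w + 1
(3) = (sin(u)^2 - 4*cos(u) - 2)*sin(u)/(cos(u)^2 + cos(u) + 1)^2
(4) = -3.86*k - 3.64
(5) = 6*g + 16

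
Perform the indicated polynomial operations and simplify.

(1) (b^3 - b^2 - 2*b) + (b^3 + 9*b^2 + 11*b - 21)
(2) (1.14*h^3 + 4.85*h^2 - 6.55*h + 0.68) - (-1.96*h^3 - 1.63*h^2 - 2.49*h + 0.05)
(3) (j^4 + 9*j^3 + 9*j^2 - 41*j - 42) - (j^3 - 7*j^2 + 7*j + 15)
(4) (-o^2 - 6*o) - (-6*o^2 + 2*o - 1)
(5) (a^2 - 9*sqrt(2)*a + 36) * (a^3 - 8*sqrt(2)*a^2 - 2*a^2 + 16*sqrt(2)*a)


(1) = 2*b^3 + 8*b^2 + 9*b - 21
(2) = 3.1*h^3 + 6.48*h^2 - 4.06*h + 0.63
(3) = j^4 + 8*j^3 + 16*j^2 - 48*j - 57
(4) = 5*o^2 - 8*o + 1
(5) = a^5 - 17*sqrt(2)*a^4 - 2*a^4 + 34*sqrt(2)*a^3 + 180*a^3 - 288*sqrt(2)*a^2 - 360*a^2 + 576*sqrt(2)*a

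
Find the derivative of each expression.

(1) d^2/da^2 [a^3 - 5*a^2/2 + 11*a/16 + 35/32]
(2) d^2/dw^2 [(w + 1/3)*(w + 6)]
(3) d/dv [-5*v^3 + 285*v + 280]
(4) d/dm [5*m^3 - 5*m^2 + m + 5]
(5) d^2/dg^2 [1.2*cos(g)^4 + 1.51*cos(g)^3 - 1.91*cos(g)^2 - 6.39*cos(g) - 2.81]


(1) = 6*a - 5
(2) = 2
(3) = 285 - 15*v^2
(4) = 15*m^2 - 10*m + 1
(5) = -19.2*cos(g)^4 - 13.59*cos(g)^3 + 22.04*cos(g)^2 + 15.45*cos(g) - 3.82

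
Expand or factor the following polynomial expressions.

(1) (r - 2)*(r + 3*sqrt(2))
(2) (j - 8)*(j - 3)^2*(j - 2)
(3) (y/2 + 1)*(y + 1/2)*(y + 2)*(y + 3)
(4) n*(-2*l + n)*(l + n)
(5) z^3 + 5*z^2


(1) = r^2 - 2*r + 3*sqrt(2)*r - 6*sqrt(2)
(2) = j^4 - 16*j^3 + 85*j^2 - 186*j + 144
(3) = y^4/2 + 15*y^3/4 + 39*y^2/4 + 10*y + 3
(4) = -2*l^2*n - l*n^2 + n^3
(5) = z^2*(z + 5)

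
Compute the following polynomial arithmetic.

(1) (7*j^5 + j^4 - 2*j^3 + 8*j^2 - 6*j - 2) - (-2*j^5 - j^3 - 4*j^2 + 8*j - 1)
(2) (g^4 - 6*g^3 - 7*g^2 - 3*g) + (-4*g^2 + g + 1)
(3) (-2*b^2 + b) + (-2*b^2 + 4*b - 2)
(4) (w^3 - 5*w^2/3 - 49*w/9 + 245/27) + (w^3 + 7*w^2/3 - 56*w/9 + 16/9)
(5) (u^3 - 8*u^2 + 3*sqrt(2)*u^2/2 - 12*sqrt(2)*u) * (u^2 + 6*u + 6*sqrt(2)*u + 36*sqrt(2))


(1) = 9*j^5 + j^4 - j^3 + 12*j^2 - 14*j - 1
(2) = g^4 - 6*g^3 - 11*g^2 - 2*g + 1
(3) = -4*b^2 + 5*b - 2
(4) = 2*w^3 + 2*w^2/3 - 35*w/3 + 293/27
(5) = u^5 - 2*u^4 + 15*sqrt(2)*u^4/2 - 30*u^3 - 15*sqrt(2)*u^3 - 360*sqrt(2)*u^2 - 36*u^2 - 864*u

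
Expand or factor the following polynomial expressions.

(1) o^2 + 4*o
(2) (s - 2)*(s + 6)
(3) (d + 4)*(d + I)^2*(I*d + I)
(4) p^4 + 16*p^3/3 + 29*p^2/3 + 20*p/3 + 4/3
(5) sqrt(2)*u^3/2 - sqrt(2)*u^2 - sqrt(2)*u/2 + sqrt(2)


(1) = o*(o + 4)
(2) = s^2 + 4*s - 12
(3) = I*d^4 - 2*d^3 + 5*I*d^3 - 10*d^2 + 3*I*d^2 - 8*d - 5*I*d - 4*I
(4) = (p + 1/3)*(p + 1)*(p + 2)^2
(5) = (u - 2)*(u - 1)*(sqrt(2)*u/2 + sqrt(2)/2)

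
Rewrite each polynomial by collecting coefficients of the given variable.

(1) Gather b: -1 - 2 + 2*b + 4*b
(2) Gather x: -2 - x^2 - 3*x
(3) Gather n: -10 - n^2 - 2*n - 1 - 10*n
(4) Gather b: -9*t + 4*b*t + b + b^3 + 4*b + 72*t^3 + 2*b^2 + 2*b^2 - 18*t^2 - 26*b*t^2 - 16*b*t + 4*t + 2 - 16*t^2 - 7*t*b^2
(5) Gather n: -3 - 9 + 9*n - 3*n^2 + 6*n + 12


(1) = 6*b - 3
(2) = -x^2 - 3*x - 2
(3) = -n^2 - 12*n - 11
(4) = b^3 + b^2*(4 - 7*t) + b*(-26*t^2 - 12*t + 5) + 72*t^3 - 34*t^2 - 5*t + 2
(5) = -3*n^2 + 15*n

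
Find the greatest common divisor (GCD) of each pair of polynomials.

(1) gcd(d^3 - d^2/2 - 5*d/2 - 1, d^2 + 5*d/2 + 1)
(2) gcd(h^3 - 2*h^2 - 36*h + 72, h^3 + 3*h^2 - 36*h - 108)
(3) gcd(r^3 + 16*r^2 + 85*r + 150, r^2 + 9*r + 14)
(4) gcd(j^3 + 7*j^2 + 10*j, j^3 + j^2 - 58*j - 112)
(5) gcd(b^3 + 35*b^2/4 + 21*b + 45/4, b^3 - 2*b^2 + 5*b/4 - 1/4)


(1) = d + 1/2
(2) = h^2 - 36
(3) = 1
(4) = gcd(j*(j + 2)*(j + 5), (j - 8)*(j + 2)*(j + 7)) = j + 2
(5) = 1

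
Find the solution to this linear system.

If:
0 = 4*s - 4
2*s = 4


Then:
No Solution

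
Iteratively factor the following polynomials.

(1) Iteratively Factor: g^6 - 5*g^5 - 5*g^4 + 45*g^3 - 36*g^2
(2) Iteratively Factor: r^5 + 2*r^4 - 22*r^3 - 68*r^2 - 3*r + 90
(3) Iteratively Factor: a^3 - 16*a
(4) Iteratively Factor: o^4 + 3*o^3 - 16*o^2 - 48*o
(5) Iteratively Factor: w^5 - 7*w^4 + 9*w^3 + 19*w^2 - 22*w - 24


(1) = (g - 3)*(g^5 - 2*g^4 - 11*g^3 + 12*g^2) = g*(g - 3)*(g^4 - 2*g^3 - 11*g^2 + 12*g) = g*(g - 3)*(g + 3)*(g^3 - 5*g^2 + 4*g) = g^2*(g - 3)*(g + 3)*(g^2 - 5*g + 4) = g^2*(g - 3)*(g - 1)*(g + 3)*(g - 4)
(2) = (r - 5)*(r^4 + 7*r^3 + 13*r^2 - 3*r - 18) = (r - 5)*(r + 2)*(r^3 + 5*r^2 + 3*r - 9) = (r - 5)*(r - 1)*(r + 2)*(r^2 + 6*r + 9) = (r - 5)*(r - 1)*(r + 2)*(r + 3)*(r + 3)
(3) = (a - 4)*(a^2 + 4*a) = (a - 4)*(a + 4)*(a)
(4) = (o - 4)*(o^3 + 7*o^2 + 12*o) = (o - 4)*(o + 4)*(o^2 + 3*o) = (o - 4)*(o + 3)*(o + 4)*(o)
(5) = (w - 3)*(w^4 - 4*w^3 - 3*w^2 + 10*w + 8) = (w - 3)*(w + 1)*(w^3 - 5*w^2 + 2*w + 8) = (w - 3)*(w + 1)^2*(w^2 - 6*w + 8) = (w - 4)*(w - 3)*(w + 1)^2*(w - 2)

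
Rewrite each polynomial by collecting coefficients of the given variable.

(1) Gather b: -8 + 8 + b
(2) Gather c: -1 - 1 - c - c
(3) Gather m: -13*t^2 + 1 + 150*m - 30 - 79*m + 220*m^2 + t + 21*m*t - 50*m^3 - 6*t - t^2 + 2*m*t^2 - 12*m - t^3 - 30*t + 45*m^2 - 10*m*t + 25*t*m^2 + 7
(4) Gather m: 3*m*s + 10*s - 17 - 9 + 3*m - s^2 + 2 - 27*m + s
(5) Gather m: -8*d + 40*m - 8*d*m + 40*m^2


(1) = b
(2) = -2*c - 2
(3) = -50*m^3 + m^2*(25*t + 265) + m*(2*t^2 + 11*t + 59) - t^3 - 14*t^2 - 35*t - 22
(4) = m*(3*s - 24) - s^2 + 11*s - 24
(5) = -8*d + 40*m^2 + m*(40 - 8*d)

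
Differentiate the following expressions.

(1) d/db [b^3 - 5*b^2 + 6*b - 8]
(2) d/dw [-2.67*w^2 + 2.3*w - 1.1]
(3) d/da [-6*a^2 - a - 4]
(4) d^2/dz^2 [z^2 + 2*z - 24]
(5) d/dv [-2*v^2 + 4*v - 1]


(1) = 3*b^2 - 10*b + 6
(2) = 2.3 - 5.34*w
(3) = -12*a - 1
(4) = 2
(5) = 4 - 4*v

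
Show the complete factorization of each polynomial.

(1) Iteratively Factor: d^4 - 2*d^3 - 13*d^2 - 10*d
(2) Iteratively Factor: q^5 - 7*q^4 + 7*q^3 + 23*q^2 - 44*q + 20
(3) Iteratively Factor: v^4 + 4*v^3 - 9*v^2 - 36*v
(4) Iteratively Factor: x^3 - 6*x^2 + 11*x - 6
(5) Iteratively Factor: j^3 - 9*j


(1) = (d)*(d^3 - 2*d^2 - 13*d - 10) = d*(d - 5)*(d^2 + 3*d + 2) = d*(d - 5)*(d + 1)*(d + 2)
(2) = (q - 1)*(q^4 - 6*q^3 + q^2 + 24*q - 20) = (q - 1)*(q + 2)*(q^3 - 8*q^2 + 17*q - 10) = (q - 1)^2*(q + 2)*(q^2 - 7*q + 10) = (q - 5)*(q - 1)^2*(q + 2)*(q - 2)
(3) = (v + 4)*(v^3 - 9*v) = (v + 3)*(v + 4)*(v^2 - 3*v) = v*(v + 3)*(v + 4)*(v - 3)
(4) = (x - 1)*(x^2 - 5*x + 6) = (x - 3)*(x - 1)*(x - 2)
(5) = (j)*(j^2 - 9) = j*(j - 3)*(j + 3)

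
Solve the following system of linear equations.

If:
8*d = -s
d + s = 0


Then:
d = 0
s = 0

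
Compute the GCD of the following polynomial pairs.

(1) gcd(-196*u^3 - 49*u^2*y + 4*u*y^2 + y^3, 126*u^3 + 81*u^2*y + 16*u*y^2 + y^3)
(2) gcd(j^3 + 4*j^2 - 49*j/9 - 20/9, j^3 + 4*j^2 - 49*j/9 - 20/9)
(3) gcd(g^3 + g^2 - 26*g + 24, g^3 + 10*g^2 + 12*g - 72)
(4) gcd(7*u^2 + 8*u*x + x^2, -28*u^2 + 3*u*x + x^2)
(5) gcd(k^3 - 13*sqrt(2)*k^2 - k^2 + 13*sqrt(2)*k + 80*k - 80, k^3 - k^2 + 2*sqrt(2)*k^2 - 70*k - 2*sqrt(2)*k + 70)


(1) = gcd((-7*u + y)*(4*u + y)*(7*u + y), (3*u + y)*(6*u + y)*(7*u + y)) = 7*u + y
(2) = gcd((j - 4/3)*(j + 1/3)*(j + 5), (j - 4/3)*(j + 1/3)*(j + 5)) = j^3 + 4*j^2 - 49*j/9 - 20/9
(3) = g + 6
(4) = gcd((u + x)*(7*u + x), (-4*u + x)*(7*u + x)) = 7*u + x
(5) = k^2 + k*(-5*sqrt(2) - 1) + 5*sqrt(2)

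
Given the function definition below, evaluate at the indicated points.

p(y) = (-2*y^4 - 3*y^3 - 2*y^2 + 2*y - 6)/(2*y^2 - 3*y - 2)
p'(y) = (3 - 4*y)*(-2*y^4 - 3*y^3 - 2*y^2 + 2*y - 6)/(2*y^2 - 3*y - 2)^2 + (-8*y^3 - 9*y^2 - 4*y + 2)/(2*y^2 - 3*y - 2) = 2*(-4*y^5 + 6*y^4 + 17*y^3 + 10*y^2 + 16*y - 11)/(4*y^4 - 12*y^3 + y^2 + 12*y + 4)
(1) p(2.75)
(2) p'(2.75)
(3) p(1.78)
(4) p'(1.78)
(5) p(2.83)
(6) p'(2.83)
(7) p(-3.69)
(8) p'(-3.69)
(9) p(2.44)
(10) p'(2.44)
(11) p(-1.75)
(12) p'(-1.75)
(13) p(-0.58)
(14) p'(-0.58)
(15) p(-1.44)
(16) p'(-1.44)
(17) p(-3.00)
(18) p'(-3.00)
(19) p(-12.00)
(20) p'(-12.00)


(1) = -39.47
(2) = 14.83
(3) = 45.63
(4) = 265.89
(5) = -38.47
(6) = 10.37
(7) = -7.18
(8) = 4.65
(9) = -49.28
(10) = 60.13
(11) = -1.95
(12) = 0.51
(13) = -18.11
(14) = -226.42
(15) = -1.96
(16) = -0.65
(17) = -4.44
(18) = 3.30
(19) = -113.68
(20) = 21.06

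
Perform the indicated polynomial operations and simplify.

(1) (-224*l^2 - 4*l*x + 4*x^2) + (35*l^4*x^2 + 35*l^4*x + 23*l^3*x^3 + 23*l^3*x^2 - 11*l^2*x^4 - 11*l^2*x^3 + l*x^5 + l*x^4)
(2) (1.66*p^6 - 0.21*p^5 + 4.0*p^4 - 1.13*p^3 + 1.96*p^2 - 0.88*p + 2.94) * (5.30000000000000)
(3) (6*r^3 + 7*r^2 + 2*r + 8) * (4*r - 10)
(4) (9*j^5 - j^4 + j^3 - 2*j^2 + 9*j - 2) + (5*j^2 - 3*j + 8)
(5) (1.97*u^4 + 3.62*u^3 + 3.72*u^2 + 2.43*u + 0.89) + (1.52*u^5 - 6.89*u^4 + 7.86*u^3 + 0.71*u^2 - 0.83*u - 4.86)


(1) = 35*l^4*x^2 + 35*l^4*x + 23*l^3*x^3 + 23*l^3*x^2 - 11*l^2*x^4 - 11*l^2*x^3 - 224*l^2 + l*x^5 + l*x^4 - 4*l*x + 4*x^2
(2) = 8.798*p^6 - 1.113*p^5 + 21.2*p^4 - 5.989*p^3 + 10.388*p^2 - 4.664*p + 15.582
(3) = 24*r^4 - 32*r^3 - 62*r^2 + 12*r - 80
(4) = 9*j^5 - j^4 + j^3 + 3*j^2 + 6*j + 6
(5) = 1.52*u^5 - 4.92*u^4 + 11.48*u^3 + 4.43*u^2 + 1.6*u - 3.97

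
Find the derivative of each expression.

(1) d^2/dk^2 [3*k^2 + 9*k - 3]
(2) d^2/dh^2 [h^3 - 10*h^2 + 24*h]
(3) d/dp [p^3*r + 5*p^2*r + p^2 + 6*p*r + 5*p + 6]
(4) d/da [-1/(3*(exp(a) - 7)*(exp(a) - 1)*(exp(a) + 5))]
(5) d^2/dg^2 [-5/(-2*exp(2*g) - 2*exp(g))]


(1) = 6
(2) = 6*h - 20
(3) = 3*p^2*r + 10*p*r + 2*p + 6*r + 5
(4) = (exp(2*a) - 2*exp(a) - 11)*exp(a)/(exp(6*a) - 6*exp(5*a) - 57*exp(4*a) + 268*exp(3*a) + 879*exp(2*a) - 2310*exp(a) + 1225)
(5) = 5*(-(exp(g) + 1)*(4*exp(g) + 1) + 2*(2*exp(g) + 1)^2)*exp(-g)/(2*(exp(g) + 1)^3)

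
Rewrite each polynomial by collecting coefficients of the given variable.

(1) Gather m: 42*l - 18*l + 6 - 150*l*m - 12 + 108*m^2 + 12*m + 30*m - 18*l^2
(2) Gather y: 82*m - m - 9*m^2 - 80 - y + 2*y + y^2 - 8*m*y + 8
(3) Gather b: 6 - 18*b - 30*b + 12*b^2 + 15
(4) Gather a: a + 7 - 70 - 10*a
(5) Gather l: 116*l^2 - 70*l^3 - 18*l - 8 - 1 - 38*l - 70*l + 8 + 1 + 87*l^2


(1) = -18*l^2 + 24*l + 108*m^2 + m*(42 - 150*l) - 6
(2) = -9*m^2 + 81*m + y^2 + y*(1 - 8*m) - 72
(3) = 12*b^2 - 48*b + 21
(4) = -9*a - 63
(5) = -70*l^3 + 203*l^2 - 126*l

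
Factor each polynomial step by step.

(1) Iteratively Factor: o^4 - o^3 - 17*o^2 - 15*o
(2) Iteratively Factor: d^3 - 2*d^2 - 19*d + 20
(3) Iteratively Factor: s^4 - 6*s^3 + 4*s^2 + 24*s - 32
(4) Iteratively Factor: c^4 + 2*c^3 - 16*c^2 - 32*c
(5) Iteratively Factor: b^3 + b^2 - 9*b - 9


(1) = (o + 1)*(o^3 - 2*o^2 - 15*o) = (o - 5)*(o + 1)*(o^2 + 3*o) = (o - 5)*(o + 1)*(o + 3)*(o)
(2) = (d + 4)*(d^2 - 6*d + 5) = (d - 1)*(d + 4)*(d - 5)
(3) = (s - 2)*(s^3 - 4*s^2 - 4*s + 16) = (s - 4)*(s - 2)*(s^2 - 4) = (s - 4)*(s - 2)*(s + 2)*(s - 2)
(4) = (c + 2)*(c^3 - 16*c) = (c + 2)*(c + 4)*(c^2 - 4*c) = c*(c + 2)*(c + 4)*(c - 4)
(5) = (b - 3)*(b^2 + 4*b + 3) = (b - 3)*(b + 3)*(b + 1)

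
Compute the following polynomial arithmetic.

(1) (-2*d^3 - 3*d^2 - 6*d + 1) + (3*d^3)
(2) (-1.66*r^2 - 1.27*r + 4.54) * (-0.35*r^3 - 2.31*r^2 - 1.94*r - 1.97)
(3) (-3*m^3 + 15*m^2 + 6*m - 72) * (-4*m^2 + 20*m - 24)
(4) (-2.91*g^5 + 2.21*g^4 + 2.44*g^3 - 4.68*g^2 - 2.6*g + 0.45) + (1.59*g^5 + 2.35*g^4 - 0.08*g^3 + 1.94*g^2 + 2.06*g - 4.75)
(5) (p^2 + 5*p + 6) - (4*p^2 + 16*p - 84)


(1) = d^3 - 3*d^2 - 6*d + 1
(2) = 0.581*r^5 + 4.2791*r^4 + 4.5651*r^3 - 4.7534*r^2 - 6.3057*r - 8.9438
(3) = 12*m^5 - 120*m^4 + 348*m^3 + 48*m^2 - 1584*m + 1728
(4) = -1.32*g^5 + 4.56*g^4 + 2.36*g^3 - 2.74*g^2 - 0.54*g - 4.3
(5) = -3*p^2 - 11*p + 90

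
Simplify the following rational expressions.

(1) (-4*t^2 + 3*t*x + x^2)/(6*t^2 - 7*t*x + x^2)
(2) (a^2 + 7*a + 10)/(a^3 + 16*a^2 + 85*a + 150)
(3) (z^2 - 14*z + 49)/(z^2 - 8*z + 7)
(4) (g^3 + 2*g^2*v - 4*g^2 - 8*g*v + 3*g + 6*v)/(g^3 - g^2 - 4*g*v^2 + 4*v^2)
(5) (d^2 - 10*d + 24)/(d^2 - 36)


(1) = (4*t + x)/(-6*t + x)
(2) = (a + 2)/(a^2 + 11*a + 30)
(3) = (z - 7)/(z - 1)
(4) = (3 - g)/(-g + 2*v)
(5) = (d - 4)/(d + 6)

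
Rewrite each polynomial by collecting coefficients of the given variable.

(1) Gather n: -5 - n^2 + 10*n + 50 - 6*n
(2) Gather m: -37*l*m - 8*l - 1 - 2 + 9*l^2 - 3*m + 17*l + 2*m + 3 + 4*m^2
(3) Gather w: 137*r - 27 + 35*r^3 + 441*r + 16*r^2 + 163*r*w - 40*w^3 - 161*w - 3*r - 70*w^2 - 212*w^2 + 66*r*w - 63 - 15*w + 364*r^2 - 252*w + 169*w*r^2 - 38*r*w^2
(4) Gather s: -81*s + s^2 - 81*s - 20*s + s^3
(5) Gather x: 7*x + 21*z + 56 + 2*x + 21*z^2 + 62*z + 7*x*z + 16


(1) = -n^2 + 4*n + 45
(2) = 9*l^2 + 9*l + 4*m^2 + m*(-37*l - 1)
(3) = 35*r^3 + 380*r^2 + 575*r - 40*w^3 + w^2*(-38*r - 282) + w*(169*r^2 + 229*r - 428) - 90
(4) = s^3 + s^2 - 182*s
(5) = x*(7*z + 9) + 21*z^2 + 83*z + 72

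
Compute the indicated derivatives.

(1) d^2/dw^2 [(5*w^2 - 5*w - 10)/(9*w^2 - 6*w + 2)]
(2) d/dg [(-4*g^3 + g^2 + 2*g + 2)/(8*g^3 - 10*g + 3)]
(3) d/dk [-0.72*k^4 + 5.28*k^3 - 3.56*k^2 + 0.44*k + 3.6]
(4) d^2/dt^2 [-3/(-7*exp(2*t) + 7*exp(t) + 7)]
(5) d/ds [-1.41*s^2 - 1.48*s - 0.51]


(1) = 10*(-27*w^3 - 540*w^2 + 378*w - 44)/(729*w^6 - 1458*w^5 + 1458*w^4 - 864*w^3 + 324*w^2 - 72*w + 8)
(2) = 2*(-4*g^4 + 24*g^3 - 47*g^2 + 3*g + 13)/(64*g^6 - 160*g^4 + 48*g^3 + 100*g^2 - 60*g + 9)
(3) = -2.88*k^3 + 15.84*k^2 - 7.12*k + 0.44
(4) = 3*((1 - 4*exp(t))*(-exp(2*t) + exp(t) + 1) - 2*(2*exp(t) - 1)^2*exp(t))*exp(t)/(7*(-exp(2*t) + exp(t) + 1)^3)
(5) = -2.82*s - 1.48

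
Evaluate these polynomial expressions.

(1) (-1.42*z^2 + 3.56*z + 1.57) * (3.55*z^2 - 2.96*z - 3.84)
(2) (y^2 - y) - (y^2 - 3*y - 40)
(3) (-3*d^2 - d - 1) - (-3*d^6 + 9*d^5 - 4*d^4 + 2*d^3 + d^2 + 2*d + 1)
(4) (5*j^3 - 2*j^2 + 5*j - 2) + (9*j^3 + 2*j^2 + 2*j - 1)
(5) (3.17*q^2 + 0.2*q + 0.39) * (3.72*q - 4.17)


(1) = -5.041*z^4 + 16.8412*z^3 + 0.4887*z^2 - 18.3176*z - 6.0288
(2) = 2*y + 40
(3) = 3*d^6 - 9*d^5 + 4*d^4 - 2*d^3 - 4*d^2 - 3*d - 2
(4) = 14*j^3 + 7*j - 3
(5) = 11.7924*q^3 - 12.4749*q^2 + 0.6168*q - 1.6263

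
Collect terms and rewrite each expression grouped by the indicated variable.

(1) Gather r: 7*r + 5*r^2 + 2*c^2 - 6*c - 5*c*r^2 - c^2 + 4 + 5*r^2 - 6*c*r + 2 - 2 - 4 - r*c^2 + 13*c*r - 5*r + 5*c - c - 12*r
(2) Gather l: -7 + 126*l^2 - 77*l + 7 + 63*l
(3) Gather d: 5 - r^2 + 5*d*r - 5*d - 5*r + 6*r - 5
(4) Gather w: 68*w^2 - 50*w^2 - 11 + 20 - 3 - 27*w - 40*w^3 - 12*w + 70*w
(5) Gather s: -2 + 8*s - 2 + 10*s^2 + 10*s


(1) = c^2 - 2*c + r^2*(10 - 5*c) + r*(-c^2 + 7*c - 10)
(2) = 126*l^2 - 14*l
(3) = d*(5*r - 5) - r^2 + r
(4) = -40*w^3 + 18*w^2 + 31*w + 6
(5) = 10*s^2 + 18*s - 4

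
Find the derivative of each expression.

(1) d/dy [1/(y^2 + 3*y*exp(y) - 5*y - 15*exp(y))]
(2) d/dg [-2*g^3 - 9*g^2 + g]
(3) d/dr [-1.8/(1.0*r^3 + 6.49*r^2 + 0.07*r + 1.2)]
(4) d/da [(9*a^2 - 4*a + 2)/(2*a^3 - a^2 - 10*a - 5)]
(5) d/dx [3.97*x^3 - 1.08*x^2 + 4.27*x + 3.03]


(1) = (-3*y*exp(y) - 2*y + 12*exp(y) + 5)/(y^2 + 3*y*exp(y) - 5*y - 15*exp(y))^2
(2) = -6*g^2 - 18*g + 1
(3) = (5.4*r^2 + 23.364*r + 0.126)/(1.0*r^3 + 6.49*r^2 + 0.07*r + 1.2)^2
(4) = 2*(-9*a^4 + 8*a^3 - 53*a^2 - 43*a + 20)/(4*a^6 - 4*a^5 - 39*a^4 + 110*a^2 + 100*a + 25)
(5) = 11.91*x^2 - 2.16*x + 4.27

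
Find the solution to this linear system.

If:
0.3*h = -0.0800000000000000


Then:
h = -0.27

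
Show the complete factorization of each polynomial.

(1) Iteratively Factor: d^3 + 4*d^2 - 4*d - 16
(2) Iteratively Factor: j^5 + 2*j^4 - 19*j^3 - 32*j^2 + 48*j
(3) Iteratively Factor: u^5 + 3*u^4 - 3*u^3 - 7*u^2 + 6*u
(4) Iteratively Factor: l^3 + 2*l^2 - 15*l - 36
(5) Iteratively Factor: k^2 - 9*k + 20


(1) = (d + 2)*(d^2 + 2*d - 8) = (d - 2)*(d + 2)*(d + 4)
(2) = (j)*(j^4 + 2*j^3 - 19*j^2 - 32*j + 48) = j*(j + 4)*(j^3 - 2*j^2 - 11*j + 12) = j*(j - 4)*(j + 4)*(j^2 + 2*j - 3) = j*(j - 4)*(j - 1)*(j + 4)*(j + 3)
(3) = (u + 3)*(u^4 - 3*u^2 + 2*u) = (u + 2)*(u + 3)*(u^3 - 2*u^2 + u) = (u - 1)*(u + 2)*(u + 3)*(u^2 - u) = (u - 1)^2*(u + 2)*(u + 3)*(u)
(4) = (l + 3)*(l^2 - l - 12) = (l + 3)^2*(l - 4)
(5) = (k - 4)*(k - 5)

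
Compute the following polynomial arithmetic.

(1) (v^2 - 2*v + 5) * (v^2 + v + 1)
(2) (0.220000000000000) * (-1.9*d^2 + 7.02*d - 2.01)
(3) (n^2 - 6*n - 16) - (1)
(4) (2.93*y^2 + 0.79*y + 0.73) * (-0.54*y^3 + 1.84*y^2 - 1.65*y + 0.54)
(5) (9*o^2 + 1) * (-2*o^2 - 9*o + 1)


(1) = v^4 - v^3 + 4*v^2 + 3*v + 5
(2) = -0.418*d^2 + 1.5444*d - 0.4422
(3) = n^2 - 6*n - 17
(4) = -1.5822*y^5 + 4.9646*y^4 - 3.7751*y^3 + 1.6219*y^2 - 0.7779*y + 0.3942
(5) = -18*o^4 - 81*o^3 + 7*o^2 - 9*o + 1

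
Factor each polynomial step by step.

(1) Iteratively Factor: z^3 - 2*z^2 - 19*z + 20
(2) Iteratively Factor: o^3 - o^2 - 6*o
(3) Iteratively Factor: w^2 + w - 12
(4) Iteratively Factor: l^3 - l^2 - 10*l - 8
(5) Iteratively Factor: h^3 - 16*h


(1) = (z - 1)*(z^2 - z - 20) = (z - 5)*(z - 1)*(z + 4)
(2) = (o - 3)*(o^2 + 2*o) = (o - 3)*(o + 2)*(o)
(3) = (w + 4)*(w - 3)
(4) = (l + 1)*(l^2 - 2*l - 8) = (l + 1)*(l + 2)*(l - 4)
(5) = (h + 4)*(h^2 - 4*h) = (h - 4)*(h + 4)*(h)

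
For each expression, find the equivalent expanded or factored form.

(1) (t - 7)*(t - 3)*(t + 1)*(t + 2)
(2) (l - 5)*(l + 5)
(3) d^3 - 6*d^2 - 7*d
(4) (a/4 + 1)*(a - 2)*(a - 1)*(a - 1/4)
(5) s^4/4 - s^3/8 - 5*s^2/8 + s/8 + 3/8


(1) = t^4 - 7*t^3 - 7*t^2 + 43*t + 42
(2) = l^2 - 25
(3) = d*(d - 7)*(d + 1)
(4) = a^4/4 + 3*a^3/16 - 41*a^2/16 + 21*a/8 - 1/2
(5) = (s/4 + 1/4)*(s - 3/2)*(s - 1)*(s + 1)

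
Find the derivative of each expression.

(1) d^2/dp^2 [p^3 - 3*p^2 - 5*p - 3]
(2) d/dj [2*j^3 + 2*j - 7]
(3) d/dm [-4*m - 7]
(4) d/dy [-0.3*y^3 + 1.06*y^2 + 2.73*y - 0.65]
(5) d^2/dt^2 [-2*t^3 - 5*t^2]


(1) = 6*p - 6
(2) = 6*j^2 + 2
(3) = -4
(4) = -0.9*y^2 + 2.12*y + 2.73
(5) = -12*t - 10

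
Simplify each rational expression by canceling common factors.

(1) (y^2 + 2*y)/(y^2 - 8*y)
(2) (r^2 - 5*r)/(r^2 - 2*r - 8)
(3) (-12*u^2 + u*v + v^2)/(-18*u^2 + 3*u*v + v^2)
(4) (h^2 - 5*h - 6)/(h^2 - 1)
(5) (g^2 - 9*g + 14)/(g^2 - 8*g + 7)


(1) = (y + 2)/(y - 8)
(2) = (r^2 - 5*r)/(r^2 - 2*r - 8)
(3) = (4*u + v)/(6*u + v)
(4) = (h - 6)/(h - 1)
(5) = (g - 2)/(g - 1)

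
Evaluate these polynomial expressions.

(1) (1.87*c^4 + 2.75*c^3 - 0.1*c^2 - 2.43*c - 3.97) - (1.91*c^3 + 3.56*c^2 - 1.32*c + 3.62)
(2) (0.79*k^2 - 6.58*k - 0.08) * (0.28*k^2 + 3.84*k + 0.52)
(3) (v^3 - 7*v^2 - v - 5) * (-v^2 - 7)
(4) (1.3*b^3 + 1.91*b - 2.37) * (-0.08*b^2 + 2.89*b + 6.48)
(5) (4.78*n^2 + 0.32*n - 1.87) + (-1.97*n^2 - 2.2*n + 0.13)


(1) = 1.87*c^4 + 0.84*c^3 - 3.66*c^2 - 1.11*c - 7.59
(2) = 0.2212*k^4 + 1.1912*k^3 - 24.8788*k^2 - 3.7288*k - 0.0416
(3) = -v^5 + 7*v^4 - 6*v^3 + 54*v^2 + 7*v + 35
(4) = -0.104*b^5 + 3.757*b^4 + 8.2712*b^3 + 5.7095*b^2 + 5.5275*b - 15.3576
(5) = 2.81*n^2 - 1.88*n - 1.74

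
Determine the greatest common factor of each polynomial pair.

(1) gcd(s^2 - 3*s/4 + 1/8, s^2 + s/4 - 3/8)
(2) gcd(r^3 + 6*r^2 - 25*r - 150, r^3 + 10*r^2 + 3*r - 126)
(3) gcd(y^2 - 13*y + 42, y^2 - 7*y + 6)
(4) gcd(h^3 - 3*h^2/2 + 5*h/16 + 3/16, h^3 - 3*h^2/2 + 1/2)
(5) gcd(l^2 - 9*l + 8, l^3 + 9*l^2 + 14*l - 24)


(1) = s - 1/2
(2) = gcd((r - 5)*(r + 5)*(r + 6), (r - 3)*(r + 6)*(r + 7)) = r + 6
(3) = gcd((y - 7)*(y - 6), (y - 6)*(y - 1)) = y - 6
(4) = h - 1
(5) = l - 1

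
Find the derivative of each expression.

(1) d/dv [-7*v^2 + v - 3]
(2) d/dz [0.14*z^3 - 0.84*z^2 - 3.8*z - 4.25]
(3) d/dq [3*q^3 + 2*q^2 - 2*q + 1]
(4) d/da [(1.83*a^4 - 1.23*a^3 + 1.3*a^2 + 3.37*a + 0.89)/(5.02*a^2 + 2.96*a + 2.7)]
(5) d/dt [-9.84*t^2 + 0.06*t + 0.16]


(1) = 1 - 14*v
(2) = 0.42*z^2 - 1.68*z - 3.8
(3) = 9*q^2 + 4*q - 2
(4) = (18.3732*a^5 + 10.0758*a^4 + 12.4824*a^3 - 23.0324*a^2 - 1.9156*a + 6.4646)/(25.2004*a^4 + 29.7184*a^3 + 35.8696*a^2 + 15.984*a + 7.29)
(5) = 0.06 - 19.68*t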